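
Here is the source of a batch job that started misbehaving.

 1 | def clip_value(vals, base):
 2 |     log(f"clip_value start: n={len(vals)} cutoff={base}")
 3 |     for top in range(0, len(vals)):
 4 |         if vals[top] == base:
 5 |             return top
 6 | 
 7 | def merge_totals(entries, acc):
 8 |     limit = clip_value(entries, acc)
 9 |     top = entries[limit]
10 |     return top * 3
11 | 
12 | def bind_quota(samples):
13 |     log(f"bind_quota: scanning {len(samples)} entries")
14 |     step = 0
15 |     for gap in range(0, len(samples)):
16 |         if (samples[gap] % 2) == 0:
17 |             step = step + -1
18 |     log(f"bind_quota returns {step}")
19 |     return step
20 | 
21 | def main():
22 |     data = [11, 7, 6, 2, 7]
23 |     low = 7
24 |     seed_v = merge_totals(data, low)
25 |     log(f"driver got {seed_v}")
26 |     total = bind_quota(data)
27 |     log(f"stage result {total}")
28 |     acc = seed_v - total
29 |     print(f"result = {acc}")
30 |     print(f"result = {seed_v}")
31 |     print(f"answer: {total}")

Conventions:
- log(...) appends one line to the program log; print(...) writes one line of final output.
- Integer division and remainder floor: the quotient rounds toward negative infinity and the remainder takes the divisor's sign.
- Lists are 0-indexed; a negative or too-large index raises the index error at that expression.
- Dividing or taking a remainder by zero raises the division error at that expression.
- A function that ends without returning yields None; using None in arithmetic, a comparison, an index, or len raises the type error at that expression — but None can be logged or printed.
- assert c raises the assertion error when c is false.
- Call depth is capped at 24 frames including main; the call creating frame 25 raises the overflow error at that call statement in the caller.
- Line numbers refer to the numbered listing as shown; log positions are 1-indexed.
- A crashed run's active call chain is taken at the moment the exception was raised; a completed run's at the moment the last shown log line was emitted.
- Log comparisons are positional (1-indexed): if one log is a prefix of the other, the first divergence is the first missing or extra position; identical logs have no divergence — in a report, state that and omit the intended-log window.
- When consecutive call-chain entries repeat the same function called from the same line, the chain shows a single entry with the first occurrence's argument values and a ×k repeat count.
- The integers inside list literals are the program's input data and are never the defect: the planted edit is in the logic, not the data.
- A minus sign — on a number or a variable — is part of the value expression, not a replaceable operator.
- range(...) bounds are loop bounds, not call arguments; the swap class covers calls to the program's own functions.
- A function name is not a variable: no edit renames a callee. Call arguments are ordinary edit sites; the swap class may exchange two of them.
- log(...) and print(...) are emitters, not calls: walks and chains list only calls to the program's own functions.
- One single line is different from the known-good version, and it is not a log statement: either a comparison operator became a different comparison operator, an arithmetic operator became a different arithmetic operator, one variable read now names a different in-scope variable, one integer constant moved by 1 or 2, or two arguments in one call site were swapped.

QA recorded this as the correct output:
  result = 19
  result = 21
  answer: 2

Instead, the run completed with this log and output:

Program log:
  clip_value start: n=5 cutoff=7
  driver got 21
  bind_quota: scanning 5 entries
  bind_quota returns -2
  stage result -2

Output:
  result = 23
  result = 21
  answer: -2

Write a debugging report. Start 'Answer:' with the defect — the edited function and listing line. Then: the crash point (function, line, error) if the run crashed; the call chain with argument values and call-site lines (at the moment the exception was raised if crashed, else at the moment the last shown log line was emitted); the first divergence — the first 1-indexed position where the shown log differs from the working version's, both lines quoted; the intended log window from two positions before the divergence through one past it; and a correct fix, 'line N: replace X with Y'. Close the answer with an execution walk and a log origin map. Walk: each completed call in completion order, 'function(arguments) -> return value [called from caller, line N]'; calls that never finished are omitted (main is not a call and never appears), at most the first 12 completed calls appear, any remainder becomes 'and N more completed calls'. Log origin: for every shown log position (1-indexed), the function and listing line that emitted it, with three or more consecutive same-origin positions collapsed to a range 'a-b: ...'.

Answer: the defect is in bind_quota at line 17.
Key fact: Log line 4 is where behavior first shows: 'bind_quota returns -2' appears instead of 'bind_quota returns 2'.
Call chain: main.
First divergence: at position 4 the run shows 'bind_quota returns -2' where the working version logs 'bind_quota returns 2'.
Intended log window:
  2: driver got 21
  3: bind_quota: scanning 5 entries
  4: bind_quota returns 2
  5: stage result 2
Execution walk:
  clip_value([11, 7, 6, 2, 7], 7) -> 1  [called from merge_totals, line 8]
  merge_totals([11, 7, 6, 2, 7], 7) -> 21  [called from main, line 24]
  bind_quota([11, 7, 6, 2, 7]) -> -2  [called from main, line 26]
Origin of each log line:
  1 — clip_value, line 2
  2 — main, line 25
  3 — bind_quota, line 13
  4 — bind_quota, line 18
  5 — main, line 27
A correct fix: line 17: replace `-1` with `1`.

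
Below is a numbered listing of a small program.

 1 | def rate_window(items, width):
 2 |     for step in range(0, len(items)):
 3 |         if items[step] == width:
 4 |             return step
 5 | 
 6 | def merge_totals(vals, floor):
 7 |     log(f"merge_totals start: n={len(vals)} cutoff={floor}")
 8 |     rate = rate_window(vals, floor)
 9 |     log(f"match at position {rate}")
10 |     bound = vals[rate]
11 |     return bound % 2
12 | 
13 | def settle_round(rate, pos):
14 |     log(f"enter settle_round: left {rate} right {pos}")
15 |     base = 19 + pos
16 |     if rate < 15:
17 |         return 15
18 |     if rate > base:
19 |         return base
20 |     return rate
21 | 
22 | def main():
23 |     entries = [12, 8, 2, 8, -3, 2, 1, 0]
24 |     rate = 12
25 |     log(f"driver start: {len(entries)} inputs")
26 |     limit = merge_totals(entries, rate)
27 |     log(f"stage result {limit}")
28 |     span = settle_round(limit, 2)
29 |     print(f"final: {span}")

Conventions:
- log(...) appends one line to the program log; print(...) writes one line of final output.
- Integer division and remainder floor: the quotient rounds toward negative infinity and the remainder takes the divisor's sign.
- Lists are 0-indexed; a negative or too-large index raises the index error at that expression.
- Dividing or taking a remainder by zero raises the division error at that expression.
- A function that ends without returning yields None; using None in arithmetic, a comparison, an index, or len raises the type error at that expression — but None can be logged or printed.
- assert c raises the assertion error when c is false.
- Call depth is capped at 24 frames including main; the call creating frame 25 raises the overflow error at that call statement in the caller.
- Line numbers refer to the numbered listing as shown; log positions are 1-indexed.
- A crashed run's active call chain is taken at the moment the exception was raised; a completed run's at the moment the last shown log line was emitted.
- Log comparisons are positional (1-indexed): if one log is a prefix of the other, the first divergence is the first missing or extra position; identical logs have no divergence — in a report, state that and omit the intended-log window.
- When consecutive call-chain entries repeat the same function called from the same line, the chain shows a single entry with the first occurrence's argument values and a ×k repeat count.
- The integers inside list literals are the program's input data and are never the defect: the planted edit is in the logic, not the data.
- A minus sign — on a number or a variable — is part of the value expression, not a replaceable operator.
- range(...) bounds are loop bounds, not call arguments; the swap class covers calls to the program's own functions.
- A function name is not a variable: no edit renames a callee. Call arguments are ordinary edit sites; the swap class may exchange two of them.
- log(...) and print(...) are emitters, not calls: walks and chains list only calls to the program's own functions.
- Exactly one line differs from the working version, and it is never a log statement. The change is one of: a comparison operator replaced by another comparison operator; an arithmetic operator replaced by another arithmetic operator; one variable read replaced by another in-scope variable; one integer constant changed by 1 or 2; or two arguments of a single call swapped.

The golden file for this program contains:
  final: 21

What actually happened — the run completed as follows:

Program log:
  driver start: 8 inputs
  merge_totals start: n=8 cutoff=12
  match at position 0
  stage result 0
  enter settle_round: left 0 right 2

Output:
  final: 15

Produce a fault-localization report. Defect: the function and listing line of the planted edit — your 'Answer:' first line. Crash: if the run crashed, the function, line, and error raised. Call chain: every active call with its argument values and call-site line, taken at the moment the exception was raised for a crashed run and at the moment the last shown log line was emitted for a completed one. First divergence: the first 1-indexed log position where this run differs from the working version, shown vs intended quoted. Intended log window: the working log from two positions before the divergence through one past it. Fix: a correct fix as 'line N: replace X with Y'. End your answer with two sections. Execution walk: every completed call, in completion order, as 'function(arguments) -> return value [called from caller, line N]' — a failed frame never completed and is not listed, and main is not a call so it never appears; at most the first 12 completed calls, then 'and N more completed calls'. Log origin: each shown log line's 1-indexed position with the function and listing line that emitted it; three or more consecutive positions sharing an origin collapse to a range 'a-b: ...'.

Answer: the defect is in merge_totals at line 11.
The tell: At log position 4 the runs split — shown 'stage result 0', but the working version logs 'stage result 24'.
Call chain: main -> settle_round(0, 2) (called at line 28).
First divergence: position 4 — shown 'stage result 0', intended 'stage result 24'.
Intended log window:
  2: merge_totals start: n=8 cutoff=12
  3: match at position 0
  4: stage result 24
  5: enter settle_round: left 24 right 2
Execution walk:
  rate_window([12, 8, 2, 8, -3, 2, 1, 0], 12) -> 0  [called from merge_totals, line 8]
  merge_totals([12, 8, 2, 8, -3, 2, 1, 0], 12) -> 0  [called from main, line 26]
  settle_round(0, 2) -> 15  [called from main, line 28]
Origin of each log line:
  1: logged in main at line 25
  2: logged in merge_totals at line 7
  3: logged in merge_totals at line 9
  4: logged in main at line 27
  5: logged in settle_round at line 14
A correct fix: line 11: replace `%` with `*`.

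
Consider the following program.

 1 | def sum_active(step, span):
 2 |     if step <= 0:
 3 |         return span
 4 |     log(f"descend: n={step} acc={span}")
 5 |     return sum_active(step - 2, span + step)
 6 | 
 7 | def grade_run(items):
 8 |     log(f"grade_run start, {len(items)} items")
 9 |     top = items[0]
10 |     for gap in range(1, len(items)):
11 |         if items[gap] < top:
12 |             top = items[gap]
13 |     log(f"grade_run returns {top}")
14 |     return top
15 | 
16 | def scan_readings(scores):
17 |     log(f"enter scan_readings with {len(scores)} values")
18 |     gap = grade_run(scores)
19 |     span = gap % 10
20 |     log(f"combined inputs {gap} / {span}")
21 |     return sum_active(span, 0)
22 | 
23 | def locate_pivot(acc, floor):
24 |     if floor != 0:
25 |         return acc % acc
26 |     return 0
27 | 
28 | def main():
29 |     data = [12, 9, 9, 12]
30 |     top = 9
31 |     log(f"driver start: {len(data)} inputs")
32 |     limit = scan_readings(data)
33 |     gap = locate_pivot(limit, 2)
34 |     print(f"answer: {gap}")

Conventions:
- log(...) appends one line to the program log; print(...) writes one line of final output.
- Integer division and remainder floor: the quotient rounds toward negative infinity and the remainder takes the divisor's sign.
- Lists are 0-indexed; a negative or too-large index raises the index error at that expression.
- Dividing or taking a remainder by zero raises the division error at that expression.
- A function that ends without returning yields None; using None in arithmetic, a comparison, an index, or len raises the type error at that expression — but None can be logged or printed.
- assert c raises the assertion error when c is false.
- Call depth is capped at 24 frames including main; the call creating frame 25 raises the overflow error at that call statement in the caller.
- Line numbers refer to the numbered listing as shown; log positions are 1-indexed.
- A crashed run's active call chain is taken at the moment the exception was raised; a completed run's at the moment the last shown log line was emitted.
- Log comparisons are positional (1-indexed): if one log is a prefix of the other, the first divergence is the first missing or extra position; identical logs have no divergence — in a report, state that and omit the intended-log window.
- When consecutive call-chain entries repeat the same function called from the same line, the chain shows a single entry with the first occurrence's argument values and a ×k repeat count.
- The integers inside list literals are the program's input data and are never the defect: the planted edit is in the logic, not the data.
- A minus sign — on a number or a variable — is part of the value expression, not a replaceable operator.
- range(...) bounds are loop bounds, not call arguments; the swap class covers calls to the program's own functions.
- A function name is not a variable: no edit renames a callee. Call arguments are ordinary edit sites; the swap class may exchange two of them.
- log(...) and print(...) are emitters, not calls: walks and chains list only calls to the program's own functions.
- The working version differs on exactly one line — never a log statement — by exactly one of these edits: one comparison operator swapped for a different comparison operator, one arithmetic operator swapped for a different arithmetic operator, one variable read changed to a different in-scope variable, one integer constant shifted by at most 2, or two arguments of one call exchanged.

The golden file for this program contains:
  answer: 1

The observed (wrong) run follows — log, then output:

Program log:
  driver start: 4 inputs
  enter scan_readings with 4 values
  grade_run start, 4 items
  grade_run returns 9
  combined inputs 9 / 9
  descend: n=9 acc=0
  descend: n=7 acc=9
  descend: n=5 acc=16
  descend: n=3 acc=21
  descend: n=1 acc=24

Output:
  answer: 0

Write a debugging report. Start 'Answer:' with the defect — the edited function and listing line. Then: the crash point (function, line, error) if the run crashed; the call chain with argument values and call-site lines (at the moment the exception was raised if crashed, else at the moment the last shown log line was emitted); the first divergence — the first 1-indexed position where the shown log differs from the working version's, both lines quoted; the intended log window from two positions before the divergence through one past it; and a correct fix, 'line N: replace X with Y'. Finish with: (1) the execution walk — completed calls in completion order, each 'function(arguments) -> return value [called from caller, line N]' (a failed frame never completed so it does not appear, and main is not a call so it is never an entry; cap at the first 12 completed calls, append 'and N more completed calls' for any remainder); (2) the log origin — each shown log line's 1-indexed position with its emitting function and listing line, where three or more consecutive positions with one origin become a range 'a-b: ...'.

Answer: the defect is in locate_pivot at line 25.
Key fact: The logs agree in full; only the final output differs.
Call chain: main -> scan_readings([12, 9, 9, 12]) (called at line 32) -> sum_active(9, 0) (called at line 21) -> sum_active(7, 9) (called at line 5) ×4.
First divergence: there is none — every log position agrees.
Execution walk:
  grade_run([12, 9, 9, 12]) -> 9  [called from scan_readings, line 18]
  sum_active(-1, 25) -> 25  [called from sum_active, line 5]
  sum_active(1, 24) -> 25  [called from sum_active, line 5]
  sum_active(3, 21) -> 25  [called from sum_active, line 5]
  sum_active(5, 16) -> 25  [called from sum_active, line 5]
  sum_active(7, 9) -> 25  [called from sum_active, line 5]
  sum_active(9, 0) -> 25  [called from scan_readings, line 21]
  scan_readings([12, 9, 9, 12]) -> 25  [called from main, line 32]
  locate_pivot(25, 2) -> 0  [called from main, line 33]
Log origins:
  1: from main, line 31
  2: from scan_readings, line 17
  3: from grade_run, line 8
  4: from grade_run, line 13
  5: from scan_readings, line 20
  6-10: from sum_active, line 4
A correct fix: line 25: replace `acc % acc` with `acc % floor`.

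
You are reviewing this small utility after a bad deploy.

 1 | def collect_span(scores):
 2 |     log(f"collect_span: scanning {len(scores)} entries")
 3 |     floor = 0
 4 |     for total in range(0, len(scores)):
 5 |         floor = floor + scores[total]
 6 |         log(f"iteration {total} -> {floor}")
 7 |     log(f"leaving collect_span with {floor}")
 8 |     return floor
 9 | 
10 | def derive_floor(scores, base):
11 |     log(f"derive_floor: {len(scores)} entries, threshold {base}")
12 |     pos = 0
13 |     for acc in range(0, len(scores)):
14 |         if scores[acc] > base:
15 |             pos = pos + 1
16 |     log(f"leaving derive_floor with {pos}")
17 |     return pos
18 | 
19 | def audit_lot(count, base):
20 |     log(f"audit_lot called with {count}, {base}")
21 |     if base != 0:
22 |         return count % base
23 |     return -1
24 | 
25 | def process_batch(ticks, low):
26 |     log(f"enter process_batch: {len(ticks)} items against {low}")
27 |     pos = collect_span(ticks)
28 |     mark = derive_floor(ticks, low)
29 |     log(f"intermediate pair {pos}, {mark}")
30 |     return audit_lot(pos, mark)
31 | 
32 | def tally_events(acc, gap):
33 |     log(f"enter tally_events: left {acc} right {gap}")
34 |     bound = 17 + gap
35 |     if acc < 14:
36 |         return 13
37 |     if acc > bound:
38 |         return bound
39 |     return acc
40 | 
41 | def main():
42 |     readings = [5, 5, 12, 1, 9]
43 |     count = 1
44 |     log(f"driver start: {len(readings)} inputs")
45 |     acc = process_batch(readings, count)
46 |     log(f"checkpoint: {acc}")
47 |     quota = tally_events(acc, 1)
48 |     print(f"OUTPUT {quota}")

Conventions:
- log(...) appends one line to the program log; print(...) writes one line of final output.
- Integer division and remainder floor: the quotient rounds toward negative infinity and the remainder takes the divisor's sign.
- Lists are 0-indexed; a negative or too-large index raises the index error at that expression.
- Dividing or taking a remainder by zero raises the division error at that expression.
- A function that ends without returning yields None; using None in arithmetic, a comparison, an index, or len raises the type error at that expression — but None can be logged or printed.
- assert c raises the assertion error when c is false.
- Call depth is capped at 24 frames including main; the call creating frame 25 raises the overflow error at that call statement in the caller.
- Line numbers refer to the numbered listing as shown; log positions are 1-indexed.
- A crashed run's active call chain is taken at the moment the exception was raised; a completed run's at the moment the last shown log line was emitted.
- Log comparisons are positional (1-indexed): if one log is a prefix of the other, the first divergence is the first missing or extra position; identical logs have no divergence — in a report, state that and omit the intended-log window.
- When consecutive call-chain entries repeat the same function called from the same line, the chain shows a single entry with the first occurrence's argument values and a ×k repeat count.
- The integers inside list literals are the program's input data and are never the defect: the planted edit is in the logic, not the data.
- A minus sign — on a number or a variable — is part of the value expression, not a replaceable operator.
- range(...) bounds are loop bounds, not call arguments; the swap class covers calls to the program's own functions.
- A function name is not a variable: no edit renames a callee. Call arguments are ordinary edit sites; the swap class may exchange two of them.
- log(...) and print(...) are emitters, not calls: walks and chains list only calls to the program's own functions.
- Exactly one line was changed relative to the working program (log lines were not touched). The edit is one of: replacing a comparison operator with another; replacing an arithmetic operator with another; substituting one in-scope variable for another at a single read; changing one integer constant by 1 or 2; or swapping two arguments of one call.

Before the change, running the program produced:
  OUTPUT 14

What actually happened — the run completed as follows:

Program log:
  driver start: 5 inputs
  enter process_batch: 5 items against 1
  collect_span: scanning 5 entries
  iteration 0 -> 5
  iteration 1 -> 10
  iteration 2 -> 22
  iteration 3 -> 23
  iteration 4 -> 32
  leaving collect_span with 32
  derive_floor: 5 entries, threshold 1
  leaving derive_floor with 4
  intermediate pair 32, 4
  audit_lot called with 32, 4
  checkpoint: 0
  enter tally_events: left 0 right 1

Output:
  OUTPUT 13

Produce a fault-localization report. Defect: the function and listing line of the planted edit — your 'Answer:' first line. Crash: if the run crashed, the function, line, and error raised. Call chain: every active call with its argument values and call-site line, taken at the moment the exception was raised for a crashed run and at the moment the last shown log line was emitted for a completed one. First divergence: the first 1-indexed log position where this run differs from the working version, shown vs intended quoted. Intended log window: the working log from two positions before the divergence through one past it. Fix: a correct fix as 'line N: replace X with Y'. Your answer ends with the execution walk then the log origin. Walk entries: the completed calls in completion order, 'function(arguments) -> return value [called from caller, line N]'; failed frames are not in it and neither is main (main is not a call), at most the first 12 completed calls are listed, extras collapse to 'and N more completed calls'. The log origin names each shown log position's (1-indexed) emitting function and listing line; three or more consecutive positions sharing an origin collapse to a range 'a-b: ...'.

Answer: the defect is in tally_events at line 36.
Key fact: Log streams are identical — the defect surfaces only in the printed output.
Call chain: main -> tally_events(0, 1) (called at line 47).
First divergence: none; the two logs match at every position.
Execution walk:
  collect_span([5, 5, 12, 1, 9]) -> 32  [called from process_batch, line 27]
  derive_floor([5, 5, 12, 1, 9], 1) -> 4  [called from process_batch, line 28]
  audit_lot(32, 4) -> 0  [called from process_batch, line 30]
  process_batch([5, 5, 12, 1, 9], 1) -> 0  [called from main, line 45]
  tally_events(0, 1) -> 13  [called from main, line 47]
Origin of each log line:
  1: emitted by main (line 44)
  2: emitted by process_batch (line 26)
  3: emitted by collect_span (line 2)
  4-8: emitted by collect_span (line 6)
  9: emitted by collect_span (line 7)
  10: emitted by derive_floor (line 11)
  11: emitted by derive_floor (line 16)
  12: emitted by process_batch (line 29)
  13: emitted by audit_lot (line 20)
  14: emitted by main (line 46)
  15: emitted by tally_events (line 33)
A correct fix: line 36: replace `13` with `14`.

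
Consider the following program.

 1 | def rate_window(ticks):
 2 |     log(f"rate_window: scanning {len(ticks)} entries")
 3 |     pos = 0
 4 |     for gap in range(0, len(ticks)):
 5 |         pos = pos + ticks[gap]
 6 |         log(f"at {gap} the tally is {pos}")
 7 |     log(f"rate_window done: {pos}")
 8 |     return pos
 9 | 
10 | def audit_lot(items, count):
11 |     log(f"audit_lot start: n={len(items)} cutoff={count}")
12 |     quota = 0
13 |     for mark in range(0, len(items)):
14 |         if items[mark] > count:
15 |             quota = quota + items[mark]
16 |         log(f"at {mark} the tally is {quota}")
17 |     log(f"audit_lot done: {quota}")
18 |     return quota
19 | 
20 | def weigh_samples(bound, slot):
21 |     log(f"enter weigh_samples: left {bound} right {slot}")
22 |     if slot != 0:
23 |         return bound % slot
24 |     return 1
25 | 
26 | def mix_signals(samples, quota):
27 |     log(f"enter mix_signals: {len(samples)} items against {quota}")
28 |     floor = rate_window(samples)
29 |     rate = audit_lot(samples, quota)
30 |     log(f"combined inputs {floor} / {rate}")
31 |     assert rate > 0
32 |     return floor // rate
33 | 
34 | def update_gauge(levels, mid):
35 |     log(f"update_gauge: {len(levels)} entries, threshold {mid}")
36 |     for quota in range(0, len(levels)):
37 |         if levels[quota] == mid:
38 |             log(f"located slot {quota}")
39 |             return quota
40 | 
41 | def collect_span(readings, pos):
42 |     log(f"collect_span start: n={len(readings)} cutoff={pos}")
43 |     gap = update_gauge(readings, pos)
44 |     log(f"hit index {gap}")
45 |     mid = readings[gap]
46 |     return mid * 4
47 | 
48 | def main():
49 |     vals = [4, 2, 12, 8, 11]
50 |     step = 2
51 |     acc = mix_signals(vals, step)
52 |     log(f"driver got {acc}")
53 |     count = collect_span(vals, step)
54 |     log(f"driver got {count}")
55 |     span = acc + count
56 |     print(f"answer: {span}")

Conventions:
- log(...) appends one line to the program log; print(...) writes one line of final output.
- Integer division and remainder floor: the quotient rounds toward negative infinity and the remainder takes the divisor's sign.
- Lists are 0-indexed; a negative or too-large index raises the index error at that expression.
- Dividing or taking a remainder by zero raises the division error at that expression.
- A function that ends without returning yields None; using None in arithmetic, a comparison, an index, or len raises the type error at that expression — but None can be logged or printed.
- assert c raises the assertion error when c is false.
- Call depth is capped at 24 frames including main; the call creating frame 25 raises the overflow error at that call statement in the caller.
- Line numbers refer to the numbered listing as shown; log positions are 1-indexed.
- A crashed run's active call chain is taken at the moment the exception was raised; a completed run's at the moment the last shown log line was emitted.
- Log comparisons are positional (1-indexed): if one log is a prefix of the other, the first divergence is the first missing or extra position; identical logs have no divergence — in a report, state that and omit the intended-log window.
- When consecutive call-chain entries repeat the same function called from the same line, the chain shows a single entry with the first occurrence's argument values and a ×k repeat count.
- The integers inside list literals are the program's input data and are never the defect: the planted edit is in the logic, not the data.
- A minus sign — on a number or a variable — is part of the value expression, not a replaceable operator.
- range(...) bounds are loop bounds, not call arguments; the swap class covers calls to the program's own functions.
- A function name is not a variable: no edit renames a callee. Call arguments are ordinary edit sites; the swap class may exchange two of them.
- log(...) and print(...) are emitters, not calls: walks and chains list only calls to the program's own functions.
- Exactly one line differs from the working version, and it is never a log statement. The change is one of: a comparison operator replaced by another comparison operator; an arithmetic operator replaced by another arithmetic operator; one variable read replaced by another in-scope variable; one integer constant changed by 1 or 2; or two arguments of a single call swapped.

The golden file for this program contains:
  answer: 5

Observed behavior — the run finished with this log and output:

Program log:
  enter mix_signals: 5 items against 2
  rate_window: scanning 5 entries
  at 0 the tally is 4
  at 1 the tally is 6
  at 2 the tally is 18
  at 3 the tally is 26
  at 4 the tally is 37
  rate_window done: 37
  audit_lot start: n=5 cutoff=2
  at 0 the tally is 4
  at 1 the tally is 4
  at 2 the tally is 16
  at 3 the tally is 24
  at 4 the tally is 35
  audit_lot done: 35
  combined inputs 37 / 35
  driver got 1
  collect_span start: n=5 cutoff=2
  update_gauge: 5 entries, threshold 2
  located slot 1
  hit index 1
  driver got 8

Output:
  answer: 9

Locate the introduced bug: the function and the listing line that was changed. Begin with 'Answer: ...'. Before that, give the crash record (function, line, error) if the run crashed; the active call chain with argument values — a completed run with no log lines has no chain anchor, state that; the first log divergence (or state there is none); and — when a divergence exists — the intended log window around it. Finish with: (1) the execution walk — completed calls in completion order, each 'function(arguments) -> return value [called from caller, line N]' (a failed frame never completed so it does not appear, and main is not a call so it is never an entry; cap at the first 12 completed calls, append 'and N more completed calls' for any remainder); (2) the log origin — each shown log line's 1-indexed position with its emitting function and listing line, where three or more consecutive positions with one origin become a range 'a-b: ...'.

Answer: the defect is in collect_span at line 46.
The tell: The log first diverges at position 22: the faulty run prints 'driver got 8' where the working version prints 'driver got 4'.
Call chain: main.
First divergence: at position 22 the run shows 'driver got 8' where the working version logs 'driver got 4'.
Intended log window:
  20: located slot 1
  21: hit index 1
  22: driver got 4
Execution walk:
  rate_window([4, 2, 12, 8, 11]) -> 37  [called from mix_signals, line 28]
  audit_lot([4, 2, 12, 8, 11], 2) -> 35  [called from mix_signals, line 29]
  mix_signals([4, 2, 12, 8, 11], 2) -> 1  [called from main, line 51]
  update_gauge([4, 2, 12, 8, 11], 2) -> 1  [called from collect_span, line 43]
  collect_span([4, 2, 12, 8, 11], 2) -> 8  [called from main, line 53]
Log origin:
  1: from mix_signals, line 27
  2: from rate_window, line 2
  3-7: from rate_window, line 6
  8: from rate_window, line 7
  9: from audit_lot, line 11
  10-14: from audit_lot, line 16
  15: from audit_lot, line 17
  16: from mix_signals, line 30
  17: from main, line 52
  18: from collect_span, line 42
  19: from update_gauge, line 35
  20: from update_gauge, line 38
  21: from collect_span, line 44
  22: from main, line 54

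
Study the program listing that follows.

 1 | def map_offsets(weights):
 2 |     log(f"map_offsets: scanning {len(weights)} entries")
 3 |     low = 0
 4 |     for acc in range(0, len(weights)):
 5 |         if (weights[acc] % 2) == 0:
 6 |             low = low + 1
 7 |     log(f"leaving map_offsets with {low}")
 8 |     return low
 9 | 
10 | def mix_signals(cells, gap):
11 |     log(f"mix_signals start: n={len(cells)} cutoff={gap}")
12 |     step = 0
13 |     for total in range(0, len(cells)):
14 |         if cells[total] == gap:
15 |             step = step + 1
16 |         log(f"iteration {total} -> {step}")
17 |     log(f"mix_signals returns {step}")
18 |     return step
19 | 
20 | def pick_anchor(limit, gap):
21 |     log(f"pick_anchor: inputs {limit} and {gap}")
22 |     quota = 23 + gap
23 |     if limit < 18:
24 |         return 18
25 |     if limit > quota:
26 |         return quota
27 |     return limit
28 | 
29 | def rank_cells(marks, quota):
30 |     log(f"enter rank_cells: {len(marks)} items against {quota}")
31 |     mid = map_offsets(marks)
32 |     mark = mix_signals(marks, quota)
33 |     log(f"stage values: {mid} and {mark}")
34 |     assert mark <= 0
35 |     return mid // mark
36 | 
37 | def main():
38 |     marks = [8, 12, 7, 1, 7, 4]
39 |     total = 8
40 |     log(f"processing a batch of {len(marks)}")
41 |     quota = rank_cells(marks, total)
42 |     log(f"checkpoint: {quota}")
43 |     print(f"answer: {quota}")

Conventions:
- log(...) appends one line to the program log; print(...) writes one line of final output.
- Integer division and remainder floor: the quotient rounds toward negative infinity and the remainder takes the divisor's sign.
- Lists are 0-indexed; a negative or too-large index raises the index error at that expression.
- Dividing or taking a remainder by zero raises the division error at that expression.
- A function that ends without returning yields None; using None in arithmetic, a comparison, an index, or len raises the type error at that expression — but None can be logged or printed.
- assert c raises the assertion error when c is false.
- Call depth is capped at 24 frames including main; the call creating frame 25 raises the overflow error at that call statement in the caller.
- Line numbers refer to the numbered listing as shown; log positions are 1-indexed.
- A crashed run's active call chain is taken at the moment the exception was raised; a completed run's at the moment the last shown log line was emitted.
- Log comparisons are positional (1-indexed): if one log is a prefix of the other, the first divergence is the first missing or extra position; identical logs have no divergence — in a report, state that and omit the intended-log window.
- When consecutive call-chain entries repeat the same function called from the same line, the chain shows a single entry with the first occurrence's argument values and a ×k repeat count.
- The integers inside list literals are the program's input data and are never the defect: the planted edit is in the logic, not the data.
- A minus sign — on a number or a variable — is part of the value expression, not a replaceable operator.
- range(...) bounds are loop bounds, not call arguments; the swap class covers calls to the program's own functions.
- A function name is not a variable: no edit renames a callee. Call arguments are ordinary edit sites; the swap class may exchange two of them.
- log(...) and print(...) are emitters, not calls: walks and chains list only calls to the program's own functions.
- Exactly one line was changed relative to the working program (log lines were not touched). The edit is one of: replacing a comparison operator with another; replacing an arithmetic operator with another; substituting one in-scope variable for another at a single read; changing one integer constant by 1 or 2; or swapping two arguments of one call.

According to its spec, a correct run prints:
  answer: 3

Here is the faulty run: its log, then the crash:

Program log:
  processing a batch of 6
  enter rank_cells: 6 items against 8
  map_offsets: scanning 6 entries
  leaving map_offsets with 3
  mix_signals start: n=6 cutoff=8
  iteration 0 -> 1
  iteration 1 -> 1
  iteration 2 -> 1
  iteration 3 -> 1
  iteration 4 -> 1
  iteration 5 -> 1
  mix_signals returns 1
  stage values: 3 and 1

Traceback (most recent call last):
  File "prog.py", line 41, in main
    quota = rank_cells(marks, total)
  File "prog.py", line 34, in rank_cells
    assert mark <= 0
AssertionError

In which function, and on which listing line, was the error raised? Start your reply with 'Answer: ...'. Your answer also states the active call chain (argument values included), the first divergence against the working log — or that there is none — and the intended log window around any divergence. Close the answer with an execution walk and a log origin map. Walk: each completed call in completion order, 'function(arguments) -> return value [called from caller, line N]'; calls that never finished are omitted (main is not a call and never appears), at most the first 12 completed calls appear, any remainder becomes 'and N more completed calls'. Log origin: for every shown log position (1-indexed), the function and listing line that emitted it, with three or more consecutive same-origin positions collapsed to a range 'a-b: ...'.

Answer: the error was raised in rank_cells, line 34.
Core observation: A complete run would log 'checkpoint: 3' next, but this one stopped at 13 lines.
Call chain: main -> rank_cells([8, 12, 7, 1, 7, 4], 8) (called at line 41).
First divergence: position 14 (shown log ended at 13 lines; the working version continues: 'checkpoint: 3').
Intended log window:
  12: mix_signals returns 1
  13: stage values: 3 and 1
  14: checkpoint: 3
Execution walk:
  map_offsets([8, 12, 7, 1, 7, 4]) -> 3  [called from rank_cells, line 31]
  mix_signals([8, 12, 7, 1, 7, 4], 8) -> 1  [called from rank_cells, line 32]
Log origins:
  1 — main, line 40
  2 — rank_cells, line 30
  3 — map_offsets, line 2
  4 — map_offsets, line 7
  5 — mix_signals, line 11
  6-11 — mix_signals, line 16
  12 — mix_signals, line 17
  13 — rank_cells, line 33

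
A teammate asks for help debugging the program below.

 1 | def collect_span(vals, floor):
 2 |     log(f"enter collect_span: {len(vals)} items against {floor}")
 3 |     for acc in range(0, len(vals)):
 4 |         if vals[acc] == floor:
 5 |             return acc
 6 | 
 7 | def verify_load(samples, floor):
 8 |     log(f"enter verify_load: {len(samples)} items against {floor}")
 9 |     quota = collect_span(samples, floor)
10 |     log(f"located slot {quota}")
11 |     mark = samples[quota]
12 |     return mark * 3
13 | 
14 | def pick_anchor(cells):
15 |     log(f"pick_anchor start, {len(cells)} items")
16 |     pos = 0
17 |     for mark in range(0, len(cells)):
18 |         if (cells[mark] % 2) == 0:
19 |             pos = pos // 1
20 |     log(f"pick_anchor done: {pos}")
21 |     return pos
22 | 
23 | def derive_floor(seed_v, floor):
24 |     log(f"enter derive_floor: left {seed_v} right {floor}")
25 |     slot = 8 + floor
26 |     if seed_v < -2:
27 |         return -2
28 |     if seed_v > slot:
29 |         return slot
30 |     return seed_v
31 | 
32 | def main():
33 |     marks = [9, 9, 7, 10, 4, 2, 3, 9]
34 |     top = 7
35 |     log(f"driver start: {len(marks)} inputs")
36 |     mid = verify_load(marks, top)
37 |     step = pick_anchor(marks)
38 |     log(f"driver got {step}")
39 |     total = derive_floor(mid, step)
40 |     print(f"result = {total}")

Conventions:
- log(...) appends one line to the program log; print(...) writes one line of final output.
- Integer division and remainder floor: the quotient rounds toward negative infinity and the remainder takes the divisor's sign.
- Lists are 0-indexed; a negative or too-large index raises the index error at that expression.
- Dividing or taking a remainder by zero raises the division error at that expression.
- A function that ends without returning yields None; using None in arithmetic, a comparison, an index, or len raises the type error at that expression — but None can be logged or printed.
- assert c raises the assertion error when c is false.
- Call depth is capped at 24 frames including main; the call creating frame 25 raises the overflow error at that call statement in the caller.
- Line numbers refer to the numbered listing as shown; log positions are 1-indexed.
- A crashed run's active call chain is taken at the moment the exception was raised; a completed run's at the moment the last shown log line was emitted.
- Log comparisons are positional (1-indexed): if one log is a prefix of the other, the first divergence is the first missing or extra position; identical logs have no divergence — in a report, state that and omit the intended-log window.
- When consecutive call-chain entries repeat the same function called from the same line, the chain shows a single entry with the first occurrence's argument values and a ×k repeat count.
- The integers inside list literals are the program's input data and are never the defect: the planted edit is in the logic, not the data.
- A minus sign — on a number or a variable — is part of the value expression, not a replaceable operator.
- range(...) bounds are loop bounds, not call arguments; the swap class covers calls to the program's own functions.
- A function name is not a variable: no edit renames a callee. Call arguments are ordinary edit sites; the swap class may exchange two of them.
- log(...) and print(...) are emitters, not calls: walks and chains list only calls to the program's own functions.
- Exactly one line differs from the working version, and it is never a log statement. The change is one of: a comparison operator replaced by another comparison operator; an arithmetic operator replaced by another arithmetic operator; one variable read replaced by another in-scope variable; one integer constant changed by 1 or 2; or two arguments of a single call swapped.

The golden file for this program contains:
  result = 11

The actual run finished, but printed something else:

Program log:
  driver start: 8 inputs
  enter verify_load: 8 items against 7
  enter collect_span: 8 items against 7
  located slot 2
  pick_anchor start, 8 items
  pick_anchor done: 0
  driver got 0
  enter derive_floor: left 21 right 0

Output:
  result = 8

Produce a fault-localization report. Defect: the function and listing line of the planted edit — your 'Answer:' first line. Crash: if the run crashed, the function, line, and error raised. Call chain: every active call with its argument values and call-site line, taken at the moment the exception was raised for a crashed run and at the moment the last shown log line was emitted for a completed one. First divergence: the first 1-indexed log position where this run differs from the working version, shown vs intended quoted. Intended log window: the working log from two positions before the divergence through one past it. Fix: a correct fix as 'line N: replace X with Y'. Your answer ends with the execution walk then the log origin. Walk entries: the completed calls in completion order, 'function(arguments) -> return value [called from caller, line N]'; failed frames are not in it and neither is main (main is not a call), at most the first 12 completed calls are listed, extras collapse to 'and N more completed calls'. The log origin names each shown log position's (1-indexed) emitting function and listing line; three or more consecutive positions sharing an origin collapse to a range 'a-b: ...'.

Answer: the defect is in pick_anchor at line 19.
Key fact: Everything matches until log position 6, which reads 'pick_anchor done: 0' in place of 'pick_anchor done: 3'.
Call chain: main -> derive_floor(21, 0) (called at line 39).
First divergence: position 6 — the shown line 'pick_anchor done: 0' should read 'pick_anchor done: 3'.
Intended log window:
  4: located slot 2
  5: pick_anchor start, 8 items
  6: pick_anchor done: 3
  7: driver got 3
Execution walk:
  collect_span([9, 9, 7, 10, 4, 2, 3, 9], 7) -> 2  [called from verify_load, line 9]
  verify_load([9, 9, 7, 10, 4, 2, 3, 9], 7) -> 21  [called from main, line 36]
  pick_anchor([9, 9, 7, 10, 4, 2, 3, 9]) -> 0  [called from main, line 37]
  derive_floor(21, 0) -> 8  [called from main, line 39]
Log origins:
  1: emitted by main (line 35)
  2: emitted by verify_load (line 8)
  3: emitted by collect_span (line 2)
  4: emitted by verify_load (line 10)
  5: emitted by pick_anchor (line 15)
  6: emitted by pick_anchor (line 20)
  7: emitted by main (line 38)
  8: emitted by derive_floor (line 24)
A correct fix: line 19: replace `//` with `+`.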